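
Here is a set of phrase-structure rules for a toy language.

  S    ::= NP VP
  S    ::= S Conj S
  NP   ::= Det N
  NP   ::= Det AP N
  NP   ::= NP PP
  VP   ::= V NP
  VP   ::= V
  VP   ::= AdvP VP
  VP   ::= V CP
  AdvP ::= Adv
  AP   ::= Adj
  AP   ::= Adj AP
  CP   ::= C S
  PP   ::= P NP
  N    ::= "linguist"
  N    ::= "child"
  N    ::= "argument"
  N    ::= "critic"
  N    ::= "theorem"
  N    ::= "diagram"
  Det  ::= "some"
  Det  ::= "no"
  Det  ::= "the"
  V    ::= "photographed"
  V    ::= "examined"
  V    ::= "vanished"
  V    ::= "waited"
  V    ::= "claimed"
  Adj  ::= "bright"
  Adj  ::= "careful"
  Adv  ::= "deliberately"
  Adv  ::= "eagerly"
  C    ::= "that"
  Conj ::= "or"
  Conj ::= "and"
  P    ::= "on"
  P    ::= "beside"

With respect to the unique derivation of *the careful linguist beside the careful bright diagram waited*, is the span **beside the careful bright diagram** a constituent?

Yes

[S [NP [NP [Det the] [AP [Adj careful]] [N linguist]] [PP [P beside] [NP [Det the] [AP [Adj careful] [AP [Adj bright]]] [N diagram]]]] [VP [V waited]]]
The words 'beside the careful bright diagram' are exhaustively dominated by a single PP node (built by PP → P NP), so they form a constituent.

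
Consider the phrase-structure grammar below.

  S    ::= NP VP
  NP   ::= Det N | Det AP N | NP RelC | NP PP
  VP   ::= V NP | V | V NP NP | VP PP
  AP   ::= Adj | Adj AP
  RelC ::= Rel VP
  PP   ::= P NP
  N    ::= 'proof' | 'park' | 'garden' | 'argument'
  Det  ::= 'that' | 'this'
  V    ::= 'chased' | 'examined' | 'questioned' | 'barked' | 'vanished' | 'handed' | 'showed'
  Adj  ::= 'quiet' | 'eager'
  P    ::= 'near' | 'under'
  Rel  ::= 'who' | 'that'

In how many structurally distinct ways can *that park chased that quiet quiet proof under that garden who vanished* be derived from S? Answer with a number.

Two of the 3 distinct bracketings:
[S [NP [Det that] [N park]] [VP [V chased] [NP [NP [NP [Det that] [AP [Adj quiet] [AP [Adj quiet]]] [N proof]] [PP [P under] [NP [Det that] [N garden]]]] [RelC [Rel who] [VP [V vanished]]]]]]
[S [NP [Det that] [N park]] [VP [V chased] [NP [NP [Det that] [AP [Adj quiet] [AP [Adj quiet]]] [N proof]] [PP [P under] [NP [NP [Det that] [N garden]] [RelC [Rel who] [VP [V vanished]]]]]]]]
The trees differ in how a recursive rule is bracketed over the same span.

3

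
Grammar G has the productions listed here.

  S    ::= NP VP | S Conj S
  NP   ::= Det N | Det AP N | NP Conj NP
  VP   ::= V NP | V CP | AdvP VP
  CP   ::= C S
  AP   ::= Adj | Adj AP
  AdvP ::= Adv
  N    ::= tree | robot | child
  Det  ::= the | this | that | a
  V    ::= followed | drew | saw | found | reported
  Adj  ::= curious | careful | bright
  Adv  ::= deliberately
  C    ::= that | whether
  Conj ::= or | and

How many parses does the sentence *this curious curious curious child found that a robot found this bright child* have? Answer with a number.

1

[S [NP [Det this] [AP [Adj curious] [AP [Adj curious] [AP [Adj curious]]]] [N child]] [VP [V found] [CP [C that] [S [NP [Det a] [N robot]] [VP [V found] [NP [Det this] [AP [Adj bright]] [N child]]]]]]]
No rule offers an alternative attachment or grouping for any span, so this is the only derivation.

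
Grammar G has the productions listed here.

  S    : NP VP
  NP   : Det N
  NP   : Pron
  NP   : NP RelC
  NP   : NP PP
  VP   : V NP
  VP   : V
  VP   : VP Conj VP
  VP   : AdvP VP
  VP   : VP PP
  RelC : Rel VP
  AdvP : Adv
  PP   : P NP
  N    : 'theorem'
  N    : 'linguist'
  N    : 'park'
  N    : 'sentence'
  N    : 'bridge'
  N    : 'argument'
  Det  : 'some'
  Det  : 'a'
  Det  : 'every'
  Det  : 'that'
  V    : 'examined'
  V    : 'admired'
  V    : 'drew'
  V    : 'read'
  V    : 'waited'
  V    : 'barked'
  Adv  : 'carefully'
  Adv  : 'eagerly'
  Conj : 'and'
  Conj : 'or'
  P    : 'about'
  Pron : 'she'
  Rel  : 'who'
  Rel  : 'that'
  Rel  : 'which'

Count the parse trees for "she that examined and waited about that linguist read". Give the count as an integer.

Two of the 3 distinct bracketings:
[S [NP [NP [Pron she]] [RelC [Rel that] [VP [VP [V examined]] [Conj and] [VP [VP [V waited]] [PP [P about] [NP [Det that] [N linguist]]]]]]] [VP [V read]]]
[S [NP [NP [Pron she]] [RelC [Rel that] [VP [VP [VP [V examined]] [Conj and] [VP [V waited]]] [PP [P about] [NP [Det that] [N linguist]]]]]] [VP [V read]]]
The trees differ in how a recursive rule is bracketed over the same span.

3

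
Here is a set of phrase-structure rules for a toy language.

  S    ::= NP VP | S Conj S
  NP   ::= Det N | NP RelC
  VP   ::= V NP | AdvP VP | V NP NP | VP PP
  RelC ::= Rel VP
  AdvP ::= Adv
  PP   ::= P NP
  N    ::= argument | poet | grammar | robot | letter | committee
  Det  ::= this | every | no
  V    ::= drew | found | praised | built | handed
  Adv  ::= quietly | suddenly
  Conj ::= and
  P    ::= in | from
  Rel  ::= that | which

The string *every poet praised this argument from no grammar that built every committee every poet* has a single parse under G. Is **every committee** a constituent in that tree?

Yes

[S [NP [Det every] [N poet]] [VP [VP [V praised] [NP [Det this] [N argument]]] [PP [P from] [NP [NP [Det no] [N grammar]] [RelC [Rel that] [VP [V built] [NP [Det every] [N committee]] [NP [Det every] [N poet]]]]]]]]
The words 'every committee' are exhaustively dominated by a single NP node (built by NP → Det N), so they form a constituent.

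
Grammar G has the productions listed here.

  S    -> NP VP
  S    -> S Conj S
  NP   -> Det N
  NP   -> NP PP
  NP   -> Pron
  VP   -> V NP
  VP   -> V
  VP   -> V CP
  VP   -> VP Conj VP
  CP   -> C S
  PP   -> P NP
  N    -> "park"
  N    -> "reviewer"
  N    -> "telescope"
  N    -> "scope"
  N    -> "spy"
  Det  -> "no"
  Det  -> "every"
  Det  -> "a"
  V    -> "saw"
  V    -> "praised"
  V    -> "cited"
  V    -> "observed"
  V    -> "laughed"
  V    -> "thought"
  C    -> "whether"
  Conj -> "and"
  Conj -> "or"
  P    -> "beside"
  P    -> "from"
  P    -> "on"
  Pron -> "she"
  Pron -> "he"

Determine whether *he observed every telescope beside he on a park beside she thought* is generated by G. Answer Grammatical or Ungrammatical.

Ungrammatical

For S → NP VP, the only prefix that parses as NP is 'he', but the remainder 'observed every telescope beside he on a park beside she thought' is not a VP under these rules. The alternative S rule S → S Conj S likewise has no satisfying split.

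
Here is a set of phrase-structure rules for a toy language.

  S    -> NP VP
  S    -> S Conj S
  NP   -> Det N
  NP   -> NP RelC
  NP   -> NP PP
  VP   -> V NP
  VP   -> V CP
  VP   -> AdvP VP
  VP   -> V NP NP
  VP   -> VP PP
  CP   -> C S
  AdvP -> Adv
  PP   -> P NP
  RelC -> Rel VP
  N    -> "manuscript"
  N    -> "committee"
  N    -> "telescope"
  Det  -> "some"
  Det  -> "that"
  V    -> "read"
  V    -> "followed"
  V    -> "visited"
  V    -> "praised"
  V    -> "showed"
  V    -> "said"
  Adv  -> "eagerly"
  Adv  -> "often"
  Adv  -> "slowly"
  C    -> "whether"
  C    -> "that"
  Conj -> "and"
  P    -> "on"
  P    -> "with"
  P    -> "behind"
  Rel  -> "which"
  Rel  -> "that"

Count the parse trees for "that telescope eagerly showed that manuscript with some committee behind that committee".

9

Two of the 9 distinct bracketings:
[S [NP [Det that] [N telescope]] [VP [AdvP [Adv eagerly]] [VP [V showed] [NP [NP [Det that] [N manuscript]] [PP [P with] [NP [NP [Det some] [N committee]] [PP [P behind] [NP [Det that] [N committee]]]]]]]]]
[S [NP [Det that] [N telescope]] [VP [AdvP [Adv eagerly]] [VP [V showed] [NP [NP [NP [Det that] [N manuscript]] [PP [P with] [NP [Det some] [N committee]]]] [PP [P behind] [NP [Det that] [N committee]]]]]]]
The trees differ in how a recursive rule is bracketed over the same span.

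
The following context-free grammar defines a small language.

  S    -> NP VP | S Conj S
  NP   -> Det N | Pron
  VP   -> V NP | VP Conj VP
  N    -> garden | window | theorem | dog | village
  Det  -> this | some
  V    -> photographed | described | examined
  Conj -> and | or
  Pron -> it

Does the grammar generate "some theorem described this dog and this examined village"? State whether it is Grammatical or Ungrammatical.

A Det word can never sit immediately before a V word in any string this grammar generates, so the substring 'this examined' rules out a derivation.

Ungrammatical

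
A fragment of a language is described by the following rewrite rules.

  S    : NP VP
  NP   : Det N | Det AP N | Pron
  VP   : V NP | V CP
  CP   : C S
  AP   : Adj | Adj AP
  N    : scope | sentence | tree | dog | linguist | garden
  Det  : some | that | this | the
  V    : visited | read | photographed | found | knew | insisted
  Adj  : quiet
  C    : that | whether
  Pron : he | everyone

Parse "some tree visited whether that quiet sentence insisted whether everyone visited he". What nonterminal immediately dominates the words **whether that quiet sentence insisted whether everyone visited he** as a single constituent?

CP

S
  NP
    Det: some
    N: tree
  VP
    V: visited
    CP
      C: whether
      S
        NP
          Det: that
          AP
            Adj: quiet
          N: sentence
        VP
          V: insisted
          CP
            C: whether
            S
              NP
                Pron: everyone
              VP
                V: visited
                NP
                  Pron: he
The span 'whether that quiet sentence insisted whether everyone visited he' is the CP node built by CP → C S.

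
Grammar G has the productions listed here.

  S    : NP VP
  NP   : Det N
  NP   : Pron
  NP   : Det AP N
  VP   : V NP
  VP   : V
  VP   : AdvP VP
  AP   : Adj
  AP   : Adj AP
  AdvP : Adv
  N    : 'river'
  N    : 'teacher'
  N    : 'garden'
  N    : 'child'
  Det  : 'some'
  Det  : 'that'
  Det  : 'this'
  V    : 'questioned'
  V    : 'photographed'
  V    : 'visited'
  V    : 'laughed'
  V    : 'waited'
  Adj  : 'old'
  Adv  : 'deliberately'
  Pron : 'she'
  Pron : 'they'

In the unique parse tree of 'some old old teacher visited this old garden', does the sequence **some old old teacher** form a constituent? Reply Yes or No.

[S [NP [Det some] [AP [Adj old] [AP [Adj old]]] [N teacher]] [VP [V visited] [NP [Det this] [AP [Adj old]] [N garden]]]]
The words 'some old old teacher' are exhaustively dominated by a single NP node (built by NP → Det AP N), so they form a constituent.

Yes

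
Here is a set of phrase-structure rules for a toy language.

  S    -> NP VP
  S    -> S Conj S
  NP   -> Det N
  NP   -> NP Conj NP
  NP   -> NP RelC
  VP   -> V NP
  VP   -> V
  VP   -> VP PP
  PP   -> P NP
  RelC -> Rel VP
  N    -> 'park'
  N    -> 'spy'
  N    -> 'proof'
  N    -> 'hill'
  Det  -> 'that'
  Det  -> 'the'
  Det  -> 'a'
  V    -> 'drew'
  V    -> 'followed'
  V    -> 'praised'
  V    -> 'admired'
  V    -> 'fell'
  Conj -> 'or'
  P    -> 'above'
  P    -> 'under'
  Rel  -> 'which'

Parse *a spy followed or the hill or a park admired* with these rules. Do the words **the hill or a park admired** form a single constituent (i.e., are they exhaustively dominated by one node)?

[S [S [NP [Det a] [N spy]] [VP [V followed]]] [Conj or] [S [NP [NP [Det the] [N hill]] [Conj or] [NP [Det a] [N park]]] [VP [V admired]]]]
The words 'the hill or a park admired' are exhaustively dominated by a single S node (built by S → NP VP), so they form a constituent.

Yes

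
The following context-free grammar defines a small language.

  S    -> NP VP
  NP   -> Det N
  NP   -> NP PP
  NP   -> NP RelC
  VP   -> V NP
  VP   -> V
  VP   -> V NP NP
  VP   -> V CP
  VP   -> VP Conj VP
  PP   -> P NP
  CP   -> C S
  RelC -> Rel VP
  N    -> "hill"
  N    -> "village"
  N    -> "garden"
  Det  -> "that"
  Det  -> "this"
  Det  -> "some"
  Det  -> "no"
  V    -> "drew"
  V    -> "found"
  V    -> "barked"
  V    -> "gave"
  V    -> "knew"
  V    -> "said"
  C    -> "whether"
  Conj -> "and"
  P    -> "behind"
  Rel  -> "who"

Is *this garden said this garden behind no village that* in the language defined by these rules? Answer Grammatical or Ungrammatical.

For S → NP VP, the only prefix that parses as NP is 'this garden', but the remainder 'said this garden behind no village that' is not a VP under these rules.

Ungrammatical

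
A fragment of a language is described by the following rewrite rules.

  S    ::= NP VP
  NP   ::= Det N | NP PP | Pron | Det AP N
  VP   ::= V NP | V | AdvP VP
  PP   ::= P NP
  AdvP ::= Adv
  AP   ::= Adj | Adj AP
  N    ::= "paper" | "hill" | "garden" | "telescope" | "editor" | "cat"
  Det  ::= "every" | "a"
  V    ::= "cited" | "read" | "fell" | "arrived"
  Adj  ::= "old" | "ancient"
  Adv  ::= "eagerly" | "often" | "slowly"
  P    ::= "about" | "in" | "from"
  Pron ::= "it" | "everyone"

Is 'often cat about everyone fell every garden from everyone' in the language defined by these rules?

Ungrammatical

An Adv word can never sit immediately before an N word in any string this grammar generates, so the substring 'often cat' rules out a derivation.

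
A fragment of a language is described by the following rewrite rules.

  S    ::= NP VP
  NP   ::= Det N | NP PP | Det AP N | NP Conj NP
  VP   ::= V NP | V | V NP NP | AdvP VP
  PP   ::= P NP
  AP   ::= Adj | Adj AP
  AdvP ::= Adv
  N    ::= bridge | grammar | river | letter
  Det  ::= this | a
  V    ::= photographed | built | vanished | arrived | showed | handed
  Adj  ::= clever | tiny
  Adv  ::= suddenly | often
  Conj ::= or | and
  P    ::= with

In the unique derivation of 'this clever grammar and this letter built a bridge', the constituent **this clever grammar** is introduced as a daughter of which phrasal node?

[S [NP [NP [Det this] [AP [Adj clever]] [N grammar]] [Conj and] [NP [Det this] [N letter]]] [VP [V built] [NP [Det a] [N bridge]]]]
The span 'this clever grammar' is the NP node built by NP → Det AP N.
Its mother is the NP built by NP → NP Conj NP.

NP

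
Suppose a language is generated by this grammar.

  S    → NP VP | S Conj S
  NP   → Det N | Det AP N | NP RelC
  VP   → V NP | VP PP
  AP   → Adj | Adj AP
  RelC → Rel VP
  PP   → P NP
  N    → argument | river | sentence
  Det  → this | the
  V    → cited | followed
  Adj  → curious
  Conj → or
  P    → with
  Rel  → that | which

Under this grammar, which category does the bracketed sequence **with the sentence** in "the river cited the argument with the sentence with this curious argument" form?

[S [NP [Det the] [N river]] [VP [VP [VP [V cited] [NP [Det the] [N argument]]] [PP [P with] [NP [Det the] [N sentence]]]] [PP [P with] [NP [Det this] [AP [Adj curious]] [N argument]]]]]
The span 'with the sentence' is the PP node built by PP → P NP.

PP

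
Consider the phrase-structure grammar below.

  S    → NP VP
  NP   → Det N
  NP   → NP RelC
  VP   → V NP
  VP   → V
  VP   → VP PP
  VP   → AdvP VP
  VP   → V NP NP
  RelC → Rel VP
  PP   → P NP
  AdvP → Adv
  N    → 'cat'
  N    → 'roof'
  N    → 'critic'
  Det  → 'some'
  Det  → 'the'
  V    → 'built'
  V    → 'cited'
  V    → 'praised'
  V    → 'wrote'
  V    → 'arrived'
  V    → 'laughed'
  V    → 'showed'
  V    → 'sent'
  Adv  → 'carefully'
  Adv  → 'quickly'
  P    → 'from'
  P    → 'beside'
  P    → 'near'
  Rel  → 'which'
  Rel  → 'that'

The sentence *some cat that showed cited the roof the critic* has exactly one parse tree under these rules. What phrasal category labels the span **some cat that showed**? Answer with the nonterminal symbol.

NP

S
  NP
    NP
      Det: some
      N: cat
    RelC
      Rel: that
      VP
        V: showed
  VP
    V: cited
    NP
      Det: the
      N: roof
    NP
      Det: the
      N: critic
The span 'some cat that showed' is the NP node built by NP → NP RelC.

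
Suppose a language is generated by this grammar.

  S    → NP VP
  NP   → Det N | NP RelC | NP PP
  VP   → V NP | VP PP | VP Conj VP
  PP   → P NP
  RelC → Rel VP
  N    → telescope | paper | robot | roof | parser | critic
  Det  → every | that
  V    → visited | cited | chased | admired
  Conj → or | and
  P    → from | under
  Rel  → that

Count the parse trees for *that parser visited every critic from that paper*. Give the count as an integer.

2

The two bracketings:
[S [NP [Det that] [N parser]] [VP [V visited] [NP [NP [Det every] [N critic]] [PP [P from] [NP [Det that] [N paper]]]]]]
[S [NP [Det that] [N parser]] [VP [VP [V visited] [NP [Det every] [N critic]]] [PP [P from] [NP [Det that] [N paper]]]]]
The difference turns on whether NP → NP PP is used at the relevant span, versus an alternative expansion of NP.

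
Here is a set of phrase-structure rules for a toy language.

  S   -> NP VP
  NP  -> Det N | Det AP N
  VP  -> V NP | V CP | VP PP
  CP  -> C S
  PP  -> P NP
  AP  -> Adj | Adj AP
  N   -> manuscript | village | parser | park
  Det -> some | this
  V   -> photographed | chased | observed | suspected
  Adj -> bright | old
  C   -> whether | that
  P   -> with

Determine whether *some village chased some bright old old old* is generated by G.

Ungrammatical

For S → NP VP, the only prefix that parses as NP is 'some village', but the remainder 'chased some bright old old old' is not a VP under these rules.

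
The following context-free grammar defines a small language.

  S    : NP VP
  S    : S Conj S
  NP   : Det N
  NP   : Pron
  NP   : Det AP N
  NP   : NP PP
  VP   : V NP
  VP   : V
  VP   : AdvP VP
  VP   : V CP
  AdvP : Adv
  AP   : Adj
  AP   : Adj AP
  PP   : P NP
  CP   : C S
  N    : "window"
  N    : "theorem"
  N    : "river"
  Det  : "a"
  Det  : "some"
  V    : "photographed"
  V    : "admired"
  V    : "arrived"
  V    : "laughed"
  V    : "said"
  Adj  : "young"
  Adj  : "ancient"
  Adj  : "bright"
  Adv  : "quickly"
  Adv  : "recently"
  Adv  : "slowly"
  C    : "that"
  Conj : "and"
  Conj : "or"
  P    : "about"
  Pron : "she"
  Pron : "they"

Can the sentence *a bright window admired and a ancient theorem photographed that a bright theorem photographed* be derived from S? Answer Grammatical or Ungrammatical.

S
  S
    NP
      Det: a
      AP
        Adj: bright
      N: window
    VP
      V: admired
  Conj: and
  S
    NP
      Det: a
      AP
        Adj: ancient
      N: theorem
    VP
      V: photographed
      CP
        C: that
        S
          NP
            Det: a
            AP
              Adj: bright
            N: theorem
          VP
            V: photographed
The bracketing above is licensed at every node by one of the given productions, with S at the root.

Grammatical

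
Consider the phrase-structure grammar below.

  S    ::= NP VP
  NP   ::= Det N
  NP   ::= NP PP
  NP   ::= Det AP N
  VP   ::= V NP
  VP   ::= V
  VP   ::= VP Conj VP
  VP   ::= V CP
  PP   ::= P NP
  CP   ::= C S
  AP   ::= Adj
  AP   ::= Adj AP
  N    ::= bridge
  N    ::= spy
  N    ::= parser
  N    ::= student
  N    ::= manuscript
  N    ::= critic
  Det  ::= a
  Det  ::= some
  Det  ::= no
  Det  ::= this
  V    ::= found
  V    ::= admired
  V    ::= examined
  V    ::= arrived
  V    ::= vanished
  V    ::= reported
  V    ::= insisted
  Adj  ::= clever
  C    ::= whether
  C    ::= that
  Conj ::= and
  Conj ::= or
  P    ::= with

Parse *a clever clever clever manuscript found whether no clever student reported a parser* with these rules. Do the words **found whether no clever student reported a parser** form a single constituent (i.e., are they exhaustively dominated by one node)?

[S [NP [Det a] [AP [Adj clever] [AP [Adj clever] [AP [Adj clever]]]] [N manuscript]] [VP [V found] [CP [C whether] [S [NP [Det no] [AP [Adj clever]] [N student]] [VP [V reported] [NP [Det a] [N parser]]]]]]]
The words 'found whether no clever student reported a parser' are exhaustively dominated by a single VP node (built by VP → V CP), so they form a constituent.

Yes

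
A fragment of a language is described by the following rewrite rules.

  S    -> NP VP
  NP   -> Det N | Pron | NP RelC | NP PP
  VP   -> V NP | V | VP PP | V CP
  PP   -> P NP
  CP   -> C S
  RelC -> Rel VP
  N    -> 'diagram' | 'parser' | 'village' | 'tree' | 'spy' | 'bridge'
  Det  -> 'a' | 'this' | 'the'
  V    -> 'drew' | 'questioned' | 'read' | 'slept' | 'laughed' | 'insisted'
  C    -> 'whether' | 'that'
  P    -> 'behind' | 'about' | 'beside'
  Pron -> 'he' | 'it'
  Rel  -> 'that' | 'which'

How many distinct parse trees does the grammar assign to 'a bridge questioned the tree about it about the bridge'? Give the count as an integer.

5

Two of the 5 distinct bracketings:
[S [NP [Det a] [N bridge]] [VP [V questioned] [NP [NP [Det the] [N tree]] [PP [P about] [NP [NP [Pron it]] [PP [P about] [NP [Det the] [N bridge]]]]]]]]
[S [NP [Det a] [N bridge]] [VP [V questioned] [NP [NP [NP [Det the] [N tree]] [PP [P about] [NP [Pron it]]]] [PP [P about] [NP [Det the] [N bridge]]]]]]
The trees differ in how a recursive rule is bracketed over the same span.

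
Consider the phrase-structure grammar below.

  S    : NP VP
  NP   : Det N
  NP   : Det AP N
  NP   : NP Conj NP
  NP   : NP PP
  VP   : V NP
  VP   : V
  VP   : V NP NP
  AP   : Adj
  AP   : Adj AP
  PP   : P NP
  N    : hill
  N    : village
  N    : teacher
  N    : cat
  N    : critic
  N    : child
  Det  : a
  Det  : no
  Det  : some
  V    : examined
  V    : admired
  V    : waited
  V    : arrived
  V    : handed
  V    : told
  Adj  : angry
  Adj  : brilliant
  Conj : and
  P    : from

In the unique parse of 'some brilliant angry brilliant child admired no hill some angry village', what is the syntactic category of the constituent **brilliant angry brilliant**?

[S [NP [Det some] [AP [Adj brilliant] [AP [Adj angry] [AP [Adj brilliant]]]] [N child]] [VP [V admired] [NP [Det no] [N hill]] [NP [Det some] [AP [Adj angry]] [N village]]]]
The span 'brilliant angry brilliant' is the AP node built by AP → Adj AP.

AP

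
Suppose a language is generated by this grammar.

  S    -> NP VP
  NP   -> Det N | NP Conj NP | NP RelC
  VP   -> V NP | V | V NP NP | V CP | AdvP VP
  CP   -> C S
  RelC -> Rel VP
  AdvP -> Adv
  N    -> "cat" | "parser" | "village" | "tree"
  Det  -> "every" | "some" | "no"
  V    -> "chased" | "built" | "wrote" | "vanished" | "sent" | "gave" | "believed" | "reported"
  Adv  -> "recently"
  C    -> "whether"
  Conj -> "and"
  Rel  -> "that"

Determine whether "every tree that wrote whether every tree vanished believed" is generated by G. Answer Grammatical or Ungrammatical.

Grammatical

[S [NP [NP [Det every] [N tree]] [RelC [Rel that] [VP [V wrote] [CP [C whether] [S [NP [Det every] [N tree]] [VP [V vanished]]]]]]] [VP [V believed]]]
Each bracket corresponds to one application of a listed rule, so the string is derivable from S.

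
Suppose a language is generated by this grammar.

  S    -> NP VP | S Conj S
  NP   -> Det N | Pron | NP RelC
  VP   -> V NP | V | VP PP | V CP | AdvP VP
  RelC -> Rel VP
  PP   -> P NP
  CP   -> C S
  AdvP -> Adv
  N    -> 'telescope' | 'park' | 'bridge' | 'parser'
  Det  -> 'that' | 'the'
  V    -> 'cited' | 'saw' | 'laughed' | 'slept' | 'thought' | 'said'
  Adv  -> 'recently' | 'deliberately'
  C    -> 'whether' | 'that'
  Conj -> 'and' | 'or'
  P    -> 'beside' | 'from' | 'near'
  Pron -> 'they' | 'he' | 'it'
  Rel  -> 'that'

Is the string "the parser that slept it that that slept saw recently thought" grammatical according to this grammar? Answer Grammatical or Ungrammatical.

Ungrammatical

For S → NP VP, every NP-prefix leaves a non-VP remainder: after 'the parser' the remainder is not a VP; after 'the parser that slept' the remainder is not a VP; after 'the parser that slept it' the remainder is not a VP. The alternative S rule S → S Conj S likewise has no satisfying split.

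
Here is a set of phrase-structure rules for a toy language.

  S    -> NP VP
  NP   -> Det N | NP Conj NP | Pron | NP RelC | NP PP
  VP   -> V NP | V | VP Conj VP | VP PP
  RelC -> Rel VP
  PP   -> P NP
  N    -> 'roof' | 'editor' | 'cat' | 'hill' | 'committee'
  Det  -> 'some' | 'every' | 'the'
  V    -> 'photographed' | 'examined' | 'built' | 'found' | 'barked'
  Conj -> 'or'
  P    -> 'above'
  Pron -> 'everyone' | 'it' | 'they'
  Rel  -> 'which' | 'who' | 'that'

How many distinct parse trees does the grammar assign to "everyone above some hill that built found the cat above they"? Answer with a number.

Two of the 4 distinct bracketings:
[S [NP [NP [NP [Pron everyone]] [PP [P above] [NP [Det some] [N hill]]]] [RelC [Rel that] [VP [V built]]]] [VP [V found] [NP [NP [Det the] [N cat]] [PP [P above] [NP [Pron they]]]]]]
[S [NP [NP [NP [Pron everyone]] [PP [P above] [NP [Det some] [N hill]]]] [RelC [Rel that] [VP [V built]]]] [VP [VP [V found] [NP [Det the] [N cat]]] [PP [P above] [NP [Pron they]]]]]
The difference turns on whether VP → VP PP is used at the relevant span, versus an alternative expansion of VP.

4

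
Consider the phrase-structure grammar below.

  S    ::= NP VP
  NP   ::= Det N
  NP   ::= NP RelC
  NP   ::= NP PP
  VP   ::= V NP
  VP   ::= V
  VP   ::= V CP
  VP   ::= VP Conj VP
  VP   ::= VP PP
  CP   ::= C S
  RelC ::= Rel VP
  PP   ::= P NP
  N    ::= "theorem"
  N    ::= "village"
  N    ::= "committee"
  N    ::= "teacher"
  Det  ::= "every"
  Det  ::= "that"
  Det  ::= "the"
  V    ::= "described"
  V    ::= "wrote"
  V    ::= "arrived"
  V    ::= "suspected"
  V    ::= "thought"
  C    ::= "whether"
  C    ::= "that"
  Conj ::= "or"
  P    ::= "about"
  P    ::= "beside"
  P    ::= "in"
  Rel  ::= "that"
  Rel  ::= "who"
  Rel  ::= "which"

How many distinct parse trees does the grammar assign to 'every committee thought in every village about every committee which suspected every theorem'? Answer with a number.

3

Two of the 3 distinct bracketings:
[S [NP [Det every] [N committee]] [VP [VP [V thought]] [PP [P in] [NP [NP [NP [Det every] [N village]] [PP [P about] [NP [Det every] [N committee]]]] [RelC [Rel which] [VP [V suspected] [NP [Det every] [N theorem]]]]]]]]
[S [NP [Det every] [N committee]] [VP [VP [V thought]] [PP [P in] [NP [NP [Det every] [N village]] [PP [P about] [NP [NP [Det every] [N committee]] [RelC [Rel which] [VP [V suspected] [NP [Det every] [N theorem]]]]]]]]]]
The trees differ in how a recursive rule is bracketed over the same span.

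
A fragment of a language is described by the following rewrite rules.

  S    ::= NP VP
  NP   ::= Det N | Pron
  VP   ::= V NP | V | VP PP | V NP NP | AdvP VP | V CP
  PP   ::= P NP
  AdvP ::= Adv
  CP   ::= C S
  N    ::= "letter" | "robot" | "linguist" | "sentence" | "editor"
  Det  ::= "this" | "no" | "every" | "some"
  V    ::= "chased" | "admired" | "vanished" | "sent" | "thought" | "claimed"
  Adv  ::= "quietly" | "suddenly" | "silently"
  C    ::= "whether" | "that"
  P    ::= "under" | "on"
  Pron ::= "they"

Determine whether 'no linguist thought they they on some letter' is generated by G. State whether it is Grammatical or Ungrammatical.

[S [NP [Det no] [N linguist]] [VP [VP [V thought] [NP [Pron they]] [NP [Pron they]]] [PP [P on] [NP [Det some] [N letter]]]]]
Every word is introduced by a lexical rule and the phrasal rules combine the resulting categories into a single S.

Grammatical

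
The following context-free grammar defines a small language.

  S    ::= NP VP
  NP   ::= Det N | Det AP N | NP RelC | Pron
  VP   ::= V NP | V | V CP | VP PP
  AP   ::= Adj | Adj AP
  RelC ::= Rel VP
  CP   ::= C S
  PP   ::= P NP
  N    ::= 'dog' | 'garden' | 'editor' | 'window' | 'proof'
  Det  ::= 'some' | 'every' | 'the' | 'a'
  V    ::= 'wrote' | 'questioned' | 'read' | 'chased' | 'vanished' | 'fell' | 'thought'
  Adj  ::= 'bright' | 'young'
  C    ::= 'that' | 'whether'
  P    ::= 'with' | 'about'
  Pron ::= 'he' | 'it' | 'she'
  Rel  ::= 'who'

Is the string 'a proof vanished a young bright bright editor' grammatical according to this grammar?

Grammatical

S
  NP
    Det: a
    N: proof
  VP
    V: vanished
    NP
      Det: a
      AP
        Adj: young
        AP
          Adj: bright
          AP
            Adj: bright
      N: editor
Each bracket corresponds to one application of a listed rule, so the string is derivable from S.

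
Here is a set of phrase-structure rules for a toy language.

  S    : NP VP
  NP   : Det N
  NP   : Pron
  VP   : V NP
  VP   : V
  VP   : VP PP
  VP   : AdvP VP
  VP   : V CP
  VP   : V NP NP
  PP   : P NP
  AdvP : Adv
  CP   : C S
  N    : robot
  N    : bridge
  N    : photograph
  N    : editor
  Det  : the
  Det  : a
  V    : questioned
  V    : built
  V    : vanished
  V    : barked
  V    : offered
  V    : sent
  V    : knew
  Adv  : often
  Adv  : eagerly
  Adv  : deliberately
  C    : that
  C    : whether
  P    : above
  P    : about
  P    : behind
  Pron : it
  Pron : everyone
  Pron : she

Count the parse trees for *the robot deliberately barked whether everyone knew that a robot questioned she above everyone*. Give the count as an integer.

Two of the 4 distinct bracketings:
[S [NP [Det the] [N robot]] [VP [VP [AdvP [Adv deliberately]] [VP [V barked] [CP [C whether] [S [NP [Pron everyone]] [VP [V knew] [CP [C that] [S [NP [Det a] [N robot]] [VP [V questioned] [NP [Pron she]]]]]]]]]] [PP [P above] [NP [Pron everyone]]]]]
[S [NP [Det the] [N robot]] [VP [AdvP [Adv deliberately]] [VP [VP [V barked] [CP [C whether] [S [NP [Pron everyone]] [VP [V knew] [CP [C that] [S [NP [Det a] [N robot]] [VP [V questioned] [NP [Pron she]]]]]]]]] [PP [P above] [NP [Pron everyone]]]]]]
The trees differ in how a recursive rule is bracketed over the same span.

4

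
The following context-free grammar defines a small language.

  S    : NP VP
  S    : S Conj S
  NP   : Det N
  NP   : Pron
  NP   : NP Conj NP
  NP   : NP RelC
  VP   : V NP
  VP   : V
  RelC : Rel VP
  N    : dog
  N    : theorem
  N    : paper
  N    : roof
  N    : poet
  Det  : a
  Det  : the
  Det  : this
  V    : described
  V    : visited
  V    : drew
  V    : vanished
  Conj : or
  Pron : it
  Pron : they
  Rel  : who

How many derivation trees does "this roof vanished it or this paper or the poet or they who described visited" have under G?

9

Two of the 9 distinct bracketings:
[S [S [NP [Det this] [N roof]] [VP [V vanished] [NP [Pron it]]]] [Conj or] [S [NP [NP [Det this] [N paper]] [Conj or] [NP [NP [Det the] [N poet]] [Conj or] [NP [NP [Pron they]] [RelC [Rel who] [VP [V described]]]]]] [VP [V visited]]]]
[S [S [NP [Det this] [N roof]] [VP [V vanished] [NP [Pron it]]]] [Conj or] [S [NP [NP [Det this] [N paper]] [Conj or] [NP [NP [NP [Det the] [N poet]] [Conj or] [NP [Pron they]]] [RelC [Rel who] [VP [V described]]]]] [VP [V visited]]]]
The trees differ in how a recursive rule is bracketed over the same span.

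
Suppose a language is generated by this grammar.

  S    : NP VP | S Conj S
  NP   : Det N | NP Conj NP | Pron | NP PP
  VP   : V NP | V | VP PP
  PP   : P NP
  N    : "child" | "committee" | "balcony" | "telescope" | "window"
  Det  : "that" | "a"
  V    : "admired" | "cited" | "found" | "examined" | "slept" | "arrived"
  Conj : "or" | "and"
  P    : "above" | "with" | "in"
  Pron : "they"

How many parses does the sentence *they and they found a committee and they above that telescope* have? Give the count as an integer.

3

Two of the 3 distinct bracketings:
[S [NP [NP [Pron they]] [Conj and] [NP [Pron they]]] [VP [V found] [NP [NP [Det a] [N committee]] [Conj and] [NP [NP [Pron they]] [PP [P above] [NP [Det that] [N telescope]]]]]]]
[S [NP [NP [Pron they]] [Conj and] [NP [Pron they]]] [VP [V found] [NP [NP [NP [Det a] [N committee]] [Conj and] [NP [Pron they]]] [PP [P above] [NP [Det that] [N telescope]]]]]]
The trees differ in how a recursive rule is bracketed over the same span.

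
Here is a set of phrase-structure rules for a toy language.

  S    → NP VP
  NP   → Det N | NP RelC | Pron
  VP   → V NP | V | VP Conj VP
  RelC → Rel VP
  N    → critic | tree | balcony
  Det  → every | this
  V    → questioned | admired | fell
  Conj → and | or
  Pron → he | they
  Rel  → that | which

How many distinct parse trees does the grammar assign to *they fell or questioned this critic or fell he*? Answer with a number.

2

The two bracketings:
[S [NP [Pron they]] [VP [VP [V fell]] [Conj or] [VP [VP [V questioned] [NP [Det this] [N critic]]] [Conj or] [VP [V fell] [NP [Pron he]]]]]]
[S [NP [Pron they]] [VP [VP [VP [V fell]] [Conj or] [VP [V questioned] [NP [Det this] [N critic]]]] [Conj or] [VP [V fell] [NP [Pron he]]]]]
The trees differ in how a recursive rule is bracketed over the same span.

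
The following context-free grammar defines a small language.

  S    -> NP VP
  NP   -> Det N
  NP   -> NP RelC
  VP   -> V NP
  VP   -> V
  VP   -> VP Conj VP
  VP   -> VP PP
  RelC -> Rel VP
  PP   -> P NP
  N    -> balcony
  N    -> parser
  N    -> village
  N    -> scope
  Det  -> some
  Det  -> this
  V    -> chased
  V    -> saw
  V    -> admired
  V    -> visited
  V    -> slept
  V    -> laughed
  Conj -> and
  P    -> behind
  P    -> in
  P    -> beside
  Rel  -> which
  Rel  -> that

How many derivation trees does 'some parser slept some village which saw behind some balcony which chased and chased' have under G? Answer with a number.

Two of the 7 distinct bracketings:
[S [NP [Det some] [N parser]] [VP [V slept] [NP [NP [Det some] [N village]] [RelC [Rel which] [VP [VP [VP [V saw]] [PP [P behind] [NP [NP [Det some] [N balcony]] [RelC [Rel which] [VP [V chased]]]]]] [Conj and] [VP [V chased]]]]]]]
[S [NP [Det some] [N parser]] [VP [V slept] [NP [NP [Det some] [N village]] [RelC [Rel which] [VP [VP [V saw]] [PP [P behind] [NP [NP [Det some] [N balcony]] [RelC [Rel which] [VP [VP [V chased]] [Conj and] [VP [V chased]]]]]]]]]]]
The trees differ in how a recursive rule is bracketed over the same span.

7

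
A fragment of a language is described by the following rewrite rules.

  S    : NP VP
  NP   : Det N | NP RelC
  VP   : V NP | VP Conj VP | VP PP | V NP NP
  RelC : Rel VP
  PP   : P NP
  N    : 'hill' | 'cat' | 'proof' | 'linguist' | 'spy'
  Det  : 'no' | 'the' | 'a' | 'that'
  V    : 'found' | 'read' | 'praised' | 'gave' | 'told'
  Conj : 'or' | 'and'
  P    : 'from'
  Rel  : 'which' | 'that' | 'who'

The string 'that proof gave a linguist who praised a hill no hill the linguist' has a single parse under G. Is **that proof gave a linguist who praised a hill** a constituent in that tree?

[S [NP [Det that] [N proof]] [VP [V gave] [NP [NP [Det a] [N linguist]] [RelC [Rel who] [VP [V praised] [NP [Det a] [N hill]] [NP [Det no] [N hill]]]]] [NP [Det the] [N linguist]]]]
The smallest constituent containing 'that proof gave a linguist who praised a hill' is the S spanning 'that proof gave a linguist who praised a hill no hill the linguist'; no single node in the tree dominates exactly the given words.

No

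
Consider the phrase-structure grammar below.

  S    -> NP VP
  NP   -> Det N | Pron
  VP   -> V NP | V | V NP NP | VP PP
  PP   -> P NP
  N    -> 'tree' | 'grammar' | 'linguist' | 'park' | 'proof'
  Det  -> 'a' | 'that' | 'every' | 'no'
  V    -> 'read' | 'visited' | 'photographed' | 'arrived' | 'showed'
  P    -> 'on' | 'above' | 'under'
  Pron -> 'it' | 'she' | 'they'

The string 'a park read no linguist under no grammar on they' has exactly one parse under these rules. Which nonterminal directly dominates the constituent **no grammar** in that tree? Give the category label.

PP

S
  NP
    Det: a
    N: park
  VP
    VP
      VP
        V: read
        NP
          Det: no
          N: linguist
      PP
        P: under
        NP
          Det: no
          N: grammar
    PP
      P: on
      NP
        Pron: they
The span 'no grammar' is the NP node built by NP → Det N.
Its mother is the PP built by PP → P NP.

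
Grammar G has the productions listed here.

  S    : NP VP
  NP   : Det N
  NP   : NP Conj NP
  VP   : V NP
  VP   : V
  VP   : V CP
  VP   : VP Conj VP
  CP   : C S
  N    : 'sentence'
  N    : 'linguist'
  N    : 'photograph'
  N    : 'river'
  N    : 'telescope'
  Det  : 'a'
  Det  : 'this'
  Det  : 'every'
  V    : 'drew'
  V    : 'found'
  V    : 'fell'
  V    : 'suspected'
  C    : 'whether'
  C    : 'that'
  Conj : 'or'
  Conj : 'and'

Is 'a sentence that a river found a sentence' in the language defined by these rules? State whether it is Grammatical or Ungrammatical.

Ungrammatical

An N word can never sit immediately before a C word in any string this grammar generates, so the substring 'sentence that' rules out a derivation.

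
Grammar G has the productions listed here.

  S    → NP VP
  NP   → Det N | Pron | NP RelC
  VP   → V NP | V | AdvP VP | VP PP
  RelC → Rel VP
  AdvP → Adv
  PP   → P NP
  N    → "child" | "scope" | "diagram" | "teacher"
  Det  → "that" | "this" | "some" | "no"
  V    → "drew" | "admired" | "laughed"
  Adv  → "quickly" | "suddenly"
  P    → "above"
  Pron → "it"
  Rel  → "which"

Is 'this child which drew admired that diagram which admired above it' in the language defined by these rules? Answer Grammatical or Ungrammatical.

Grammatical

[S [NP [NP [Det this] [N child]] [RelC [Rel which] [VP [V drew]]]] [VP [V admired] [NP [NP [Det that] [N diagram]] [RelC [Rel which] [VP [VP [V admired]] [PP [P above] [NP [Pron it]]]]]]]]
The bracketing above is licensed at every node by one of the given productions, with S at the root.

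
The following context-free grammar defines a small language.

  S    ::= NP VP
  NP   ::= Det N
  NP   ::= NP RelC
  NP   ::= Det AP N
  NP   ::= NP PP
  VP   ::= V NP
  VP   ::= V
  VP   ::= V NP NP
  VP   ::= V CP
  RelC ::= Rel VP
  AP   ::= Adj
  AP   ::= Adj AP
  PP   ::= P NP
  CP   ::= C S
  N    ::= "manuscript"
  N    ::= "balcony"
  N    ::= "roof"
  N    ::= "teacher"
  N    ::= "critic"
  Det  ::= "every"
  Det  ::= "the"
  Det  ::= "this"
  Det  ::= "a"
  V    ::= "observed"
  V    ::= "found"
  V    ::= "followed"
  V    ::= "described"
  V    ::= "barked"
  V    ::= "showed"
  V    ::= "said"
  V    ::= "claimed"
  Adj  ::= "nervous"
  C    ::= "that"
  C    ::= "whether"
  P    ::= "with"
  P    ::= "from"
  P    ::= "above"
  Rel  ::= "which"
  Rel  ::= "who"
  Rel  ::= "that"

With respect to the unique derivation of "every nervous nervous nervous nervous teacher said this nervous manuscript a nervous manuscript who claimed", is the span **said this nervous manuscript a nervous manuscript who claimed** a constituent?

[S [NP [Det every] [AP [Adj nervous] [AP [Adj nervous] [AP [Adj nervous] [AP [Adj nervous]]]]] [N teacher]] [VP [V said] [NP [Det this] [AP [Adj nervous]] [N manuscript]] [NP [NP [Det a] [AP [Adj nervous]] [N manuscript]] [RelC [Rel who] [VP [V claimed]]]]]]
The words 'said this nervous manuscript a nervous manuscript who claimed' are exhaustively dominated by a single VP node (built by VP → V NP NP), so they form a constituent.

Yes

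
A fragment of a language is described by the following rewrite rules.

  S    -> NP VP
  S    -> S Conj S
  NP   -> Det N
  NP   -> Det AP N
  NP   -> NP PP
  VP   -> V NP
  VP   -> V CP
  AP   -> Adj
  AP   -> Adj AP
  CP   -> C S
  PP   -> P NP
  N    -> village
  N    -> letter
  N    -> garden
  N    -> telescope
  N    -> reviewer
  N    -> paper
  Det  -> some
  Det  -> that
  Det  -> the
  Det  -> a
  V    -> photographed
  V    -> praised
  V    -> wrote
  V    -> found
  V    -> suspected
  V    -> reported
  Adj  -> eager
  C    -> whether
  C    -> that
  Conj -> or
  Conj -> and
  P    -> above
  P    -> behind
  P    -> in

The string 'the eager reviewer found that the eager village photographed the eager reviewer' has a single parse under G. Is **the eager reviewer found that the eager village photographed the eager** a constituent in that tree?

No

[S [NP [Det the] [AP [Adj eager]] [N reviewer]] [VP [V found] [CP [C that] [S [NP [Det the] [AP [Adj eager]] [N village]] [VP [V photographed] [NP [Det the] [AP [Adj eager]] [N reviewer]]]]]]]
The smallest constituent containing 'the eager reviewer found that the eager village photographed the eager' is the S spanning 'the eager reviewer found that the eager village photographed the eager reviewer'; no single node in the tree dominates exactly the given words.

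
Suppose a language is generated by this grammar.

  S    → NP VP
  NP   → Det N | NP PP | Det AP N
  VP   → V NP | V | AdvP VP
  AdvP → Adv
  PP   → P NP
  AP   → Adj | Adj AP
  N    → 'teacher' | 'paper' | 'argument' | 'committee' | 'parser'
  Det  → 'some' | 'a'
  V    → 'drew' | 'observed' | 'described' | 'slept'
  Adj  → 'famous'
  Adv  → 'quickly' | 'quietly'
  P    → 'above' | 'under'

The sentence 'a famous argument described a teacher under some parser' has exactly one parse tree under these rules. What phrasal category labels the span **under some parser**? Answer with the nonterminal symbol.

PP

[S [NP [Det a] [AP [Adj famous]] [N argument]] [VP [V described] [NP [NP [Det a] [N teacher]] [PP [P under] [NP [Det some] [N parser]]]]]]
The span 'under some parser' is the PP node built by PP → P NP.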